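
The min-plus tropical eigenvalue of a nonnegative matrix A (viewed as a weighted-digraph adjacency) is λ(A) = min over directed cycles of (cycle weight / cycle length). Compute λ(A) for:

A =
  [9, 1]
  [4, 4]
λ(A) = 5/2

Enumerate directed cycles and compute their means (weight / length). Sample:
  cycle 0 → 0: weight = 9, length = 1, mean = 9/1 ≈ 9.000
  cycle 1 → 1: weight = 4, length = 1, mean = 4/1 ≈ 4.000
  cycle 0 → 1 → 0: weight = 5, length = 2, mean = 5/2 ≈ 2.500
  cycle 1 → 0 → 1: weight = 5, length = 2, mean = 5/2 ≈ 2.500
Minimum mean = 2.500, attained e.g. along the cycle 0 → 1 → 0 with weight 5 and length 2. So λ(A) = 5/2 = 5/2.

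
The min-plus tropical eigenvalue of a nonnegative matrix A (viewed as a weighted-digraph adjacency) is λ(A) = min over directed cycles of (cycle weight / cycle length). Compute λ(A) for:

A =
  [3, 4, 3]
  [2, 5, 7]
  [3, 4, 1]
λ(A) = 1

Enumerate directed cycles and compute their means (weight / length). Sample:
  cycle 0 → 0: weight = 3, length = 1, mean = 3/1 ≈ 3.000
  cycle 1 → 1: weight = 5, length = 1, mean = 5/1 ≈ 5.000
  cycle 2 → 2: weight = 1, length = 1, mean = 1/1 ≈ 1.000
  cycle 0 → 1 → 0: weight = 6, length = 2, mean = 6/2 ≈ 3.000
  cycle 0 → 2 → 0: weight = 6, length = 2, mean = 6/2 ≈ 3.000
  cycle 1 → 0 → 1: weight = 6, length = 2, mean = 6/2 ≈ 3.000
Minimum mean = 1.000, attained e.g. along the cycle 2 → 2 with weight 1 and length 1. So λ(A) = 1/1 = 1.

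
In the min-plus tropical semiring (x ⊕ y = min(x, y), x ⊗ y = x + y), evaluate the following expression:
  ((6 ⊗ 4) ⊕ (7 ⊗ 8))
((6 ⊗ 4) ⊕ (7 ⊗ 8)) = 10

Expand innermost to outermost. Recall ⊕ takes the minimum of its arguments and ⊗ takes their sum. Working out the expression ((6 ⊗ 4) ⊕ (7 ⊗ 8)) gives 10.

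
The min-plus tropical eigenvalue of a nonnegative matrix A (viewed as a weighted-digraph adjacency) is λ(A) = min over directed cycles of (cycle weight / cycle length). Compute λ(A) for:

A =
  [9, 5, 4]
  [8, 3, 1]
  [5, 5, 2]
λ(A) = 2

Enumerate directed cycles and compute their means (weight / length). Sample:
  cycle 0 → 0: weight = 9, length = 1, mean = 9/1 ≈ 9.000
  cycle 1 → 1: weight = 3, length = 1, mean = 3/1 ≈ 3.000
  cycle 2 → 2: weight = 2, length = 1, mean = 2/1 ≈ 2.000
  cycle 0 → 1 → 0: weight = 13, length = 2, mean = 13/2 ≈ 6.500
  cycle 0 → 2 → 0: weight = 9, length = 2, mean = 9/2 ≈ 4.500
  cycle 1 → 0 → 1: weight = 13, length = 2, mean = 13/2 ≈ 6.500
Minimum mean = 2.000, attained e.g. along the cycle 2 → 2 with weight 2 and length 1. So λ(A) = 2/1 = 2.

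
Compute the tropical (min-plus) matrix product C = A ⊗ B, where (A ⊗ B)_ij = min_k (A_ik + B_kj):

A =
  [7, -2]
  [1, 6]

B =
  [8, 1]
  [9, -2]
A ⊗ B =
  [7, -4]
  [9, 2]

Apply the min-plus product entry-by-entry:
  C[0][0] = min over k of (A[0][0] + B[0][0] = 7 + 8 = 15, A[0][1] + B[1][0] = -2 + 9 = 7) = 7 (attained at k = 1)
  C[0][1] = min over k of (A[0][0] + B[0][1] = 7 + 1 = 8, A[0][1] + B[1][1] = -2 + -2 = -4) = -4 (attained at k = 1)
  C[1][0] = min over k of (A[1][0] + B[0][0] = 1 + 8 = 9, A[1][1] + B[1][0] = 6 + 9 = 15) = 9 (attained at k = 0)
  C[1][1] = min over k of (A[1][0] + B[0][1] = 1 + 1 = 2, A[1][1] + B[1][1] = 6 + -2 = 4) = 2 (attained at k = 0)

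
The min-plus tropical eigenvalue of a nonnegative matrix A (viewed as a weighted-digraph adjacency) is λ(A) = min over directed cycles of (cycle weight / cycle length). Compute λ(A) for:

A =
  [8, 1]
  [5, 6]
λ(A) = 3

Enumerate directed cycles and compute their means (weight / length). Sample:
  cycle 0 → 0: weight = 8, length = 1, mean = 8/1 ≈ 8.000
  cycle 1 → 1: weight = 6, length = 1, mean = 6/1 ≈ 6.000
  cycle 0 → 1 → 0: weight = 6, length = 2, mean = 6/2 ≈ 3.000
  cycle 1 → 0 → 1: weight = 6, length = 2, mean = 6/2 ≈ 3.000
Minimum mean = 3.000, attained e.g. along the cycle 0 → 1 → 0 with weight 6 and length 2. So λ(A) = 6/2 = 3.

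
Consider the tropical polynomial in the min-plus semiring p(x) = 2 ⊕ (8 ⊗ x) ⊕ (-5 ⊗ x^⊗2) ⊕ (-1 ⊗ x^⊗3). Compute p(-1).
p(-1) = -7

A tropical monomial a ⊗ x^⊗i evaluates to a + i · x. Evaluating each term at x = -1:
  Term 0 contributes 2 + 0 · -1 = 2
  Term 1 contributes 8 + 1 · -1 = 7
  Term 2 contributes -5 + 2 · -1 = -7
  Term 3 contributes -1 + 3 · -1 = -4
p(-1) = ⊕ of these = min[2, 7, -7, -4] = -7.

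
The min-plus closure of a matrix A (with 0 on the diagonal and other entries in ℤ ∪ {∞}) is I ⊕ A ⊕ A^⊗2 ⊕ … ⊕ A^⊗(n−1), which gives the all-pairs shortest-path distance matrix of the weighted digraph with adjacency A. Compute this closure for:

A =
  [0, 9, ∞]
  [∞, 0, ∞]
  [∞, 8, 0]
Closure =
  [0, 9, ∞]
  [∞, 0, ∞]
  [∞, 8, 0]

This is the Floyd-Warshall all-pairs shortest-path computation. For each intermediate vertex k = 0, 1, …, 2, update dist[i][j] ← min(dist[i][j], dist[i][k] + dist[k][j]). The final matrix gives, for each (i, j), the minimum total weight of any directed path from i to j (possibly empty when i = j).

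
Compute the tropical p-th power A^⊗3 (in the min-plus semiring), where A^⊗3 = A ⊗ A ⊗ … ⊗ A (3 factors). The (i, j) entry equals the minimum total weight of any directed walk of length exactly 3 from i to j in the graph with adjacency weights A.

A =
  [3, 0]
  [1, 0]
A^⊗3 =
  [1, 0]
  [1, 0]

Each entry (A^⊗3)_ij equals the minimum over all length-3 walks i = v_0 → v_1 → … → v_3 = j of Σ_t A[v_t][v_{t+1}]. For example, for (i, j) = (0, 1) we minimise over 4 possible intermediate vertex sequences; the minimum is 0, attained along the walk 0 → 1 → 1 → 1.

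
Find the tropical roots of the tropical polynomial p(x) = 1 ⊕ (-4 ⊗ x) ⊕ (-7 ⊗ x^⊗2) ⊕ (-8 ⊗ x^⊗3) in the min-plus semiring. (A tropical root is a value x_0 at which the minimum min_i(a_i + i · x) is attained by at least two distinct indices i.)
Roots: {1, 3, 5}

Each tropical root is a break point of the lower envelope of the lines y = a_i + i · x (there are 4 lines, with slopes 0, 1, ..., 3). Only the lines that attain the minimum somewhere contribute to roots; other lines are dominated. Here the surviving (envelope) indices are i = 3, i = 2, i = 1, i = 0.
Intersections between consecutive envelope lines give the roots: for adjacent envelope indices i < j the intersection is x = (a_i − a_j) / (j − i). Reading off the sorted break points: {1, 3, 5}.
Verification: at each break x_0, at least two indices attain the minimum of min_i(a_i + i · x_0).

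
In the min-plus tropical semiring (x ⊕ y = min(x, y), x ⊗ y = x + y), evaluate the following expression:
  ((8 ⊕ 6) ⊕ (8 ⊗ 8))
((8 ⊕ 6) ⊕ (8 ⊗ 8)) = 6

Expand innermost to outermost. Recall ⊕ takes the minimum of its arguments and ⊗ takes their sum. Working out the expression ((8 ⊕ 6) ⊕ (8 ⊗ 8)) gives 6.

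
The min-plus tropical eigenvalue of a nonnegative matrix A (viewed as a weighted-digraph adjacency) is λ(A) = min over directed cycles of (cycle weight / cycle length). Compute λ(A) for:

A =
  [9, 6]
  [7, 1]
λ(A) = 1

Enumerate directed cycles and compute their means (weight / length). Sample:
  cycle 0 → 0: weight = 9, length = 1, mean = 9/1 ≈ 9.000
  cycle 1 → 1: weight = 1, length = 1, mean = 1/1 ≈ 1.000
  cycle 0 → 1 → 0: weight = 13, length = 2, mean = 13/2 ≈ 6.500
  cycle 1 → 0 → 1: weight = 13, length = 2, mean = 13/2 ≈ 6.500
Minimum mean = 1.000, attained e.g. along the cycle 1 → 1 with weight 1 and length 1. So λ(A) = 1/1 = 1.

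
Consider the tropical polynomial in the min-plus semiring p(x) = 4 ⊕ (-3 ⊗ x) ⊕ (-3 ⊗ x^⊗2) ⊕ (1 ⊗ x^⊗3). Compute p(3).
p(3) = 0

A tropical monomial a ⊗ x^⊗i evaluates to a + i · x. Evaluating each term at x = 3:
  Term 0 contributes 4 + 0 · 3 = 4
  Term 1 contributes -3 + 1 · 3 = 0
  Term 2 contributes -3 + 2 · 3 = 3
  Term 3 contributes 1 + 3 · 3 = 10
p(3) = ⊕ of these = min[4, 0, 3, 10] = 0.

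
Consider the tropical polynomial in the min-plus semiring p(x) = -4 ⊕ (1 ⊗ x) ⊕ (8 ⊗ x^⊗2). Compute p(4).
p(4) = -4

A tropical monomial a ⊗ x^⊗i evaluates to a + i · x. Evaluating each term at x = 4:
  Term 0 contributes -4 + 0 · 4 = -4
  Term 1 contributes 1 + 1 · 4 = 5
  Term 2 contributes 8 + 2 · 4 = 16
p(4) = ⊕ of these = min[-4, 5, 16] = -4.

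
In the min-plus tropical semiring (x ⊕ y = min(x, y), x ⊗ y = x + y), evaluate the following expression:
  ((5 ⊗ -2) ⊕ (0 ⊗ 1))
((5 ⊗ -2) ⊕ (0 ⊗ 1)) = 1

Expand innermost to outermost. Recall ⊕ takes the minimum of its arguments and ⊗ takes their sum. Working out the expression ((5 ⊗ -2) ⊕ (0 ⊗ 1)) gives 1.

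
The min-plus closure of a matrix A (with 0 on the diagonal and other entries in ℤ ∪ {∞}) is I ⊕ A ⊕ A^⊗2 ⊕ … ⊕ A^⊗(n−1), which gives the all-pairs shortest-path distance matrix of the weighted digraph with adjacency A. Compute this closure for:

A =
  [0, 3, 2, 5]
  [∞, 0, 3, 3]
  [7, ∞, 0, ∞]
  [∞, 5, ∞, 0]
Closure =
  [0, 3, 2, 5]
  [10, 0, 3, 3]
  [7, 10, 0, 12]
  [15, 5, 8, 0]

This is the Floyd-Warshall all-pairs shortest-path computation. For each intermediate vertex k = 0, 1, …, 3, update dist[i][j] ← min(dist[i][j], dist[i][k] + dist[k][j]). The final matrix gives, for each (i, j), the minimum total weight of any directed path from i to j (possibly empty when i = j).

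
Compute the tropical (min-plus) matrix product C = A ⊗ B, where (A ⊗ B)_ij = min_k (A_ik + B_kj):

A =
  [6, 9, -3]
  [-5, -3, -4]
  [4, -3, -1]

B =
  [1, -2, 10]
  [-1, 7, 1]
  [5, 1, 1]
A ⊗ B =
  [2, -2, -2]
  [-4, -7, -3]
  [-4, 0, -2]

Apply the min-plus product entry-by-entry:
  C[0][0] = min over k of (A[0][0] + B[0][0] = 6 + 1 = 7, A[0][1] + B[1][0] = 9 + -1 = 8, A[0][2] + B[2][0] = -3 + 5 = 2) = 2 (attained at k = 2)
  C[0][1] = min over k of (A[0][0] + B[0][1] = 6 + -2 = 4, A[0][1] + B[1][1] = 9 + 7 = 16, A[0][2] + B[2][1] = -3 + 1 = -2) = -2 (attained at k = 2)
  C[0][2] = min over k of (A[0][0] + B[0][2] = 6 + 10 = 16, A[0][1] + B[1][2] = 9 + 1 = 10, A[0][2] + B[2][2] = -3 + 1 = -2) = -2 (attained at k = 2)
  C[1][0] = min over k of (A[1][0] + B[0][0] = -5 + 1 = -4, A[1][1] + B[1][0] = -3 + -1 = -4, A[1][2] + B[2][0] = -4 + 5 = 1) = -4 (attained at k = 0)
  C[1][1] = min over k of (A[1][0] + B[0][1] = -5 + -2 = -7, A[1][1] + B[1][1] = -3 + 7 = 4, A[1][2] + B[2][1] = -4 + 1 = -3) = -7 (attained at k = 0)
  C[1][2] = min over k of (A[1][0] + B[0][2] = -5 + 10 = 5, A[1][1] + B[1][2] = -3 + 1 = -2, A[1][2] + B[2][2] = -4 + 1 = -3) = -3 (attained at k = 2)
  C[2][0] = min over k of (A[2][0] + B[0][0] = 4 + 1 = 5, A[2][1] + B[1][0] = -3 + -1 = -4, A[2][2] + B[2][0] = -1 + 5 = 4) = -4 (attained at k = 1)
  C[2][1] = min over k of (A[2][0] + B[0][1] = 4 + -2 = 2, A[2][1] + B[1][1] = -3 + 7 = 4, A[2][2] + B[2][1] = -1 + 1 = 0) = 0 (attained at k = 2)
  C[2][2] = min over k of (A[2][0] + B[0][2] = 4 + 10 = 14, A[2][1] + B[1][2] = -3 + 1 = -2, A[2][2] + B[2][2] = -1 + 1 = 0) = -2 (attained at k = 1)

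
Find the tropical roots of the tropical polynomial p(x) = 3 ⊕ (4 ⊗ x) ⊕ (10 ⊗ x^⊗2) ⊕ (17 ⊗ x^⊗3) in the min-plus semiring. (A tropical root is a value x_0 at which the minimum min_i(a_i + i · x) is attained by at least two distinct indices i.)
Roots: {-7, -6, -1}

Each tropical root is a break point of the lower envelope of the lines y = a_i + i · x (there are 4 lines, with slopes 0, 1, ..., 3). Only the lines that attain the minimum somewhere contribute to roots; other lines are dominated. Here the surviving (envelope) indices are i = 3, i = 2, i = 1, i = 0.
Intersections between consecutive envelope lines give the roots: for adjacent envelope indices i < j the intersection is x = (a_i − a_j) / (j − i). Reading off the sorted break points: {-7, -6, -1}.
Verification: at each break x_0, at least two indices attain the minimum of min_i(a_i + i · x_0).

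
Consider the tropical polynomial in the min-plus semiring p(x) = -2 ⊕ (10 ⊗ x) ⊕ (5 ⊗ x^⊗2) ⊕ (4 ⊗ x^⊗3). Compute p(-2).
p(-2) = -2

A tropical monomial a ⊗ x^⊗i evaluates to a + i · x. Evaluating each term at x = -2:
  Term 0 contributes -2 + 0 · -2 = -2
  Term 1 contributes 10 + 1 · -2 = 8
  Term 2 contributes 5 + 2 · -2 = 1
  Term 3 contributes 4 + 3 · -2 = -2
p(-2) = ⊕ of these = min[-2, 8, 1, -2] = -2.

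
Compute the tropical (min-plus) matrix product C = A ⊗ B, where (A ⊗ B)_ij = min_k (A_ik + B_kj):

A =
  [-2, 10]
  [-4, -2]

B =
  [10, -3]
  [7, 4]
A ⊗ B =
  [8, -5]
  [5, -7]

Apply the min-plus product entry-by-entry:
  C[0][0] = min over k of (A[0][0] + B[0][0] = -2 + 10 = 8, A[0][1] + B[1][0] = 10 + 7 = 17) = 8 (attained at k = 0)
  C[0][1] = min over k of (A[0][0] + B[0][1] = -2 + -3 = -5, A[0][1] + B[1][1] = 10 + 4 = 14) = -5 (attained at k = 0)
  C[1][0] = min over k of (A[1][0] + B[0][0] = -4 + 10 = 6, A[1][1] + B[1][0] = -2 + 7 = 5) = 5 (attained at k = 1)
  C[1][1] = min over k of (A[1][0] + B[0][1] = -4 + -3 = -7, A[1][1] + B[1][1] = -2 + 4 = 2) = -7 (attained at k = 0)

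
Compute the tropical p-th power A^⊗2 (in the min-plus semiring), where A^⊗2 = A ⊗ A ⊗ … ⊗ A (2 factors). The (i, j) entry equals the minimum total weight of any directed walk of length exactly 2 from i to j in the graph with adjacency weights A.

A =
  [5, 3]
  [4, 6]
A^⊗2 =
  [7, 8]
  [9, 7]

Each entry (A^⊗2)_ij equals the minimum over all length-2 walks i = v_0 → v_1 → … → v_2 = j of Σ_t A[v_t][v_{t+1}]. For example, for (i, j) = (0, 1) we minimise over 2 possible intermediate vertex sequences; the minimum is 8, attained along the walk 0 → 0 → 1.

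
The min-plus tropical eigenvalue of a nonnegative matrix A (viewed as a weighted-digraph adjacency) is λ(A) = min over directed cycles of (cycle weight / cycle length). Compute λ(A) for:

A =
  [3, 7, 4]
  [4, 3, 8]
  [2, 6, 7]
λ(A) = 3

Enumerate directed cycles and compute their means (weight / length). Sample:
  cycle 0 → 0: weight = 3, length = 1, mean = 3/1 ≈ 3.000
  cycle 1 → 1: weight = 3, length = 1, mean = 3/1 ≈ 3.000
  cycle 2 → 2: weight = 7, length = 1, mean = 7/1 ≈ 7.000
  cycle 0 → 1 → 0: weight = 11, length = 2, mean = 11/2 ≈ 5.500
  cycle 0 → 2 → 0: weight = 6, length = 2, mean = 6/2 ≈ 3.000
  cycle 1 → 0 → 1: weight = 11, length = 2, mean = 11/2 ≈ 5.500
Minimum mean = 3.000, attained e.g. along the cycle 0 → 0 with weight 3 and length 1. So λ(A) = 3/1 = 3.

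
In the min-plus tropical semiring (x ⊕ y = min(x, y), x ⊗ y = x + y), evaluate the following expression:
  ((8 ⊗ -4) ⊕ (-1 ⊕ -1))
((8 ⊗ -4) ⊕ (-1 ⊕ -1)) = -1

Expand innermost to outermost. Recall ⊕ takes the minimum of its arguments and ⊗ takes their sum. Working out the expression ((8 ⊗ -4) ⊕ (-1 ⊕ -1)) gives -1.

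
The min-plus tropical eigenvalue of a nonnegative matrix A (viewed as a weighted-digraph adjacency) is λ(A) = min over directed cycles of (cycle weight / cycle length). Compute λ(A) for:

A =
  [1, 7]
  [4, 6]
λ(A) = 1

Enumerate directed cycles and compute their means (weight / length). Sample:
  cycle 0 → 0: weight = 1, length = 1, mean = 1/1 ≈ 1.000
  cycle 1 → 1: weight = 6, length = 1, mean = 6/1 ≈ 6.000
  cycle 0 → 1 → 0: weight = 11, length = 2, mean = 11/2 ≈ 5.500
  cycle 1 → 0 → 1: weight = 11, length = 2, mean = 11/2 ≈ 5.500
Minimum mean = 1.000, attained e.g. along the cycle 0 → 0 with weight 1 and length 1. So λ(A) = 1/1 = 1.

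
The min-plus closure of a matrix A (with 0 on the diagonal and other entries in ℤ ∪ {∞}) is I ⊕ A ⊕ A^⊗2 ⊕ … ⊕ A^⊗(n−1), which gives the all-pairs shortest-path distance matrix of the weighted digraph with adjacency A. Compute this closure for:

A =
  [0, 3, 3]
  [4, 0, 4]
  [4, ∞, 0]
Closure =
  [0, 3, 3]
  [4, 0, 4]
  [4, 7, 0]

This is the Floyd-Warshall all-pairs shortest-path computation. For each intermediate vertex k = 0, 1, …, 2, update dist[i][j] ← min(dist[i][j], dist[i][k] + dist[k][j]). The final matrix gives, for each (i, j), the minimum total weight of any directed path from i to j (possibly empty when i = j).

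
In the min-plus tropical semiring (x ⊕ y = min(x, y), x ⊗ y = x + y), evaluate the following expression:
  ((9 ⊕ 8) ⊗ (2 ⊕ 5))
((9 ⊕ 8) ⊗ (2 ⊕ 5)) = 10

Expand innermost to outermost. Recall ⊕ takes the minimum of its arguments and ⊗ takes their sum. Working out the expression ((9 ⊕ 8) ⊗ (2 ⊕ 5)) gives 10.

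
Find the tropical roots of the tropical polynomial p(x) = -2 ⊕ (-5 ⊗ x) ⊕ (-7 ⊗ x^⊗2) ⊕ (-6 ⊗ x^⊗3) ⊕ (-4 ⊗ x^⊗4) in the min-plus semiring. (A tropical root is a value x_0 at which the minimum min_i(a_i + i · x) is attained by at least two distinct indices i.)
Roots: {-2, -1, 2, 3}

Each tropical root is a break point of the lower envelope of the lines y = a_i + i · x (there are 5 lines, with slopes 0, 1, ..., 4). Only the lines that attain the minimum somewhere contribute to roots; other lines are dominated. Here the surviving (envelope) indices are i = 4, i = 3, i = 2, i = 1, i = 0.
Intersections between consecutive envelope lines give the roots: for adjacent envelope indices i < j the intersection is x = (a_i − a_j) / (j − i). Reading off the sorted break points: {-2, -1, 2, 3}.
Verification: at each break x_0, at least two indices attain the minimum of min_i(a_i + i · x_0).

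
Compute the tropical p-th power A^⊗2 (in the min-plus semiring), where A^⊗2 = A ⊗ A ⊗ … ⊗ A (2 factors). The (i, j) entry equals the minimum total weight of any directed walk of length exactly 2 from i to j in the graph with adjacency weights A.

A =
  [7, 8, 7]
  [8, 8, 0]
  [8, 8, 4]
A^⊗2 =
  [14, 15, 8]
  [8, 8, 4]
  [12, 12, 8]

Each entry (A^⊗2)_ij equals the minimum over all length-2 walks i = v_0 → v_1 → … → v_2 = j of Σ_t A[v_t][v_{t+1}]. For example, for (i, j) = (0, 2) we minimise over 3 possible intermediate vertex sequences; the minimum is 8, attained along the walk 0 → 1 → 2.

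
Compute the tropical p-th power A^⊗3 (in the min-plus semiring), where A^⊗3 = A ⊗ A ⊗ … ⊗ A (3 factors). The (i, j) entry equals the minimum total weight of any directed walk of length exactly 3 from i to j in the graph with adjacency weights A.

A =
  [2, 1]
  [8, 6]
A^⊗3 =
  [6, 5]
  [12, 11]

Each entry (A^⊗3)_ij equals the minimum over all length-3 walks i = v_0 → v_1 → … → v_3 = j of Σ_t A[v_t][v_{t+1}]. For example, for (i, j) = (0, 1) we minimise over 4 possible intermediate vertex sequences; the minimum is 5, attained along the walk 0 → 0 → 0 → 1.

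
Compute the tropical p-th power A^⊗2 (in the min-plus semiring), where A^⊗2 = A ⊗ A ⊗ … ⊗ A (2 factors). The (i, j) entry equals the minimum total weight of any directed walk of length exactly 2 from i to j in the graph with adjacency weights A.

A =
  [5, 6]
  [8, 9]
A^⊗2 =
  [10, 11]
  [13, 14]

Each entry (A^⊗2)_ij equals the minimum over all length-2 walks i = v_0 → v_1 → … → v_2 = j of Σ_t A[v_t][v_{t+1}]. For example, for (i, j) = (0, 1) we minimise over 2 possible intermediate vertex sequences; the minimum is 11, attained along the walk 0 → 0 → 1.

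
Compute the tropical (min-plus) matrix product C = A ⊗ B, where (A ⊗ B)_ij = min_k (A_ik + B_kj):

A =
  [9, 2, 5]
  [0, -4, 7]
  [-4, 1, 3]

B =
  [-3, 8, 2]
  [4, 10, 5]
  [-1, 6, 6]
A ⊗ B =
  [4, 11, 7]
  [-3, 6, 1]
  [-7, 4, -2]

Apply the min-plus product entry-by-entry:
  C[0][0] = min over k of (A[0][0] + B[0][0] = 9 + -3 = 6, A[0][1] + B[1][0] = 2 + 4 = 6, A[0][2] + B[2][0] = 5 + -1 = 4) = 4 (attained at k = 2)
  C[0][1] = min over k of (A[0][0] + B[0][1] = 9 + 8 = 17, A[0][1] + B[1][1] = 2 + 10 = 12, A[0][2] + B[2][1] = 5 + 6 = 11) = 11 (attained at k = 2)
  C[0][2] = min over k of (A[0][0] + B[0][2] = 9 + 2 = 11, A[0][1] + B[1][2] = 2 + 5 = 7, A[0][2] + B[2][2] = 5 + 6 = 11) = 7 (attained at k = 1)
  C[1][0] = min over k of (A[1][0] + B[0][0] = 0 + -3 = -3, A[1][1] + B[1][0] = -4 + 4 = 0, A[1][2] + B[2][0] = 7 + -1 = 6) = -3 (attained at k = 0)
  C[1][1] = min over k of (A[1][0] + B[0][1] = 0 + 8 = 8, A[1][1] + B[1][1] = -4 + 10 = 6, A[1][2] + B[2][1] = 7 + 6 = 13) = 6 (attained at k = 1)
  C[1][2] = min over k of (A[1][0] + B[0][2] = 0 + 2 = 2, A[1][1] + B[1][2] = -4 + 5 = 1, A[1][2] + B[2][2] = 7 + 6 = 13) = 1 (attained at k = 1)
  C[2][0] = min over k of (A[2][0] + B[0][0] = -4 + -3 = -7, A[2][1] + B[1][0] = 1 + 4 = 5, A[2][2] + B[2][0] = 3 + -1 = 2) = -7 (attained at k = 0)
  C[2][1] = min over k of (A[2][0] + B[0][1] = -4 + 8 = 4, A[2][1] + B[1][1] = 1 + 10 = 11, A[2][2] + B[2][1] = 3 + 6 = 9) = 4 (attained at k = 0)
  C[2][2] = min over k of (A[2][0] + B[0][2] = -4 + 2 = -2, A[2][1] + B[1][2] = 1 + 5 = 6, A[2][2] + B[2][2] = 3 + 6 = 9) = -2 (attained at k = 0)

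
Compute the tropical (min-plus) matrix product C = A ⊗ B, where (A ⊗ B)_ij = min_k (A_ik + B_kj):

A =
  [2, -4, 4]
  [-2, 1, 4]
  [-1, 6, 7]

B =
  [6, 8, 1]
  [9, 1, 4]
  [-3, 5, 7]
A ⊗ B =
  [1, -3, 0]
  [1, 2, -1]
  [4, 7, 0]

Apply the min-plus product entry-by-entry:
  C[0][0] = min over k of (A[0][0] + B[0][0] = 2 + 6 = 8, A[0][1] + B[1][0] = -4 + 9 = 5, A[0][2] + B[2][0] = 4 + -3 = 1) = 1 (attained at k = 2)
  C[0][1] = min over k of (A[0][0] + B[0][1] = 2 + 8 = 10, A[0][1] + B[1][1] = -4 + 1 = -3, A[0][2] + B[2][1] = 4 + 5 = 9) = -3 (attained at k = 1)
  C[0][2] = min over k of (A[0][0] + B[0][2] = 2 + 1 = 3, A[0][1] + B[1][2] = -4 + 4 = 0, A[0][2] + B[2][2] = 4 + 7 = 11) = 0 (attained at k = 1)
  C[1][0] = min over k of (A[1][0] + B[0][0] = -2 + 6 = 4, A[1][1] + B[1][0] = 1 + 9 = 10, A[1][2] + B[2][0] = 4 + -3 = 1) = 1 (attained at k = 2)
  C[1][1] = min over k of (A[1][0] + B[0][1] = -2 + 8 = 6, A[1][1] + B[1][1] = 1 + 1 = 2, A[1][2] + B[2][1] = 4 + 5 = 9) = 2 (attained at k = 1)
  C[1][2] = min over k of (A[1][0] + B[0][2] = -2 + 1 = -1, A[1][1] + B[1][2] = 1 + 4 = 5, A[1][2] + B[2][2] = 4 + 7 = 11) = -1 (attained at k = 0)
  C[2][0] = min over k of (A[2][0] + B[0][0] = -1 + 6 = 5, A[2][1] + B[1][0] = 6 + 9 = 15, A[2][2] + B[2][0] = 7 + -3 = 4) = 4 (attained at k = 2)
  C[2][1] = min over k of (A[2][0] + B[0][1] = -1 + 8 = 7, A[2][1] + B[1][1] = 6 + 1 = 7, A[2][2] + B[2][1] = 7 + 5 = 12) = 7 (attained at k = 0)
  C[2][2] = min over k of (A[2][0] + B[0][2] = -1 + 1 = 0, A[2][1] + B[1][2] = 6 + 4 = 10, A[2][2] + B[2][2] = 7 + 7 = 14) = 0 (attained at k = 0)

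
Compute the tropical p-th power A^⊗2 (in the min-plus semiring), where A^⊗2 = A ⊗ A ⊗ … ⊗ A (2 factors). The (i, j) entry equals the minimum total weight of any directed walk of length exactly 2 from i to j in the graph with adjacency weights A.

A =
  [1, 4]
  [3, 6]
A^⊗2 =
  [2, 5]
  [4, 7]

Each entry (A^⊗2)_ij equals the minimum over all length-2 walks i = v_0 → v_1 → … → v_2 = j of Σ_t A[v_t][v_{t+1}]. For example, for (i, j) = (0, 1) we minimise over 2 possible intermediate vertex sequences; the minimum is 5, attained along the walk 0 → 0 → 1.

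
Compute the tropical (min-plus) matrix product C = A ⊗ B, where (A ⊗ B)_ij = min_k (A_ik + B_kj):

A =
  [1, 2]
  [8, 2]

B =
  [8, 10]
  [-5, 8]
A ⊗ B =
  [-3, 10]
  [-3, 10]

Apply the min-plus product entry-by-entry:
  C[0][0] = min over k of (A[0][0] + B[0][0] = 1 + 8 = 9, A[0][1] + B[1][0] = 2 + -5 = -3) = -3 (attained at k = 1)
  C[0][1] = min over k of (A[0][0] + B[0][1] = 1 + 10 = 11, A[0][1] + B[1][1] = 2 + 8 = 10) = 10 (attained at k = 1)
  C[1][0] = min over k of (A[1][0] + B[0][0] = 8 + 8 = 16, A[1][1] + B[1][0] = 2 + -5 = -3) = -3 (attained at k = 1)
  C[1][1] = min over k of (A[1][0] + B[0][1] = 8 + 10 = 18, A[1][1] + B[1][1] = 2 + 8 = 10) = 10 (attained at k = 1)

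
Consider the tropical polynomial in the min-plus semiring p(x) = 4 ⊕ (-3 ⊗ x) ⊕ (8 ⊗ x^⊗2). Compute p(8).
p(8) = 4

A tropical monomial a ⊗ x^⊗i evaluates to a + i · x. Evaluating each term at x = 8:
  Term 0 contributes 4 + 0 · 8 = 4
  Term 1 contributes -3 + 1 · 8 = 5
  Term 2 contributes 8 + 2 · 8 = 24
p(8) = ⊕ of these = min[4, 5, 24] = 4.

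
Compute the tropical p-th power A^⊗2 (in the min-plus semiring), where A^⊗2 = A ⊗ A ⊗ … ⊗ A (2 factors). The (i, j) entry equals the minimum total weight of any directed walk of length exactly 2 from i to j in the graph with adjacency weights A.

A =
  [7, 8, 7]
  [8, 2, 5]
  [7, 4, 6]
A^⊗2 =
  [14, 10, 13]
  [10, 4, 7]
  [12, 6, 9]

Each entry (A^⊗2)_ij equals the minimum over all length-2 walks i = v_0 → v_1 → … → v_2 = j of Σ_t A[v_t][v_{t+1}]. For example, for (i, j) = (0, 2) we minimise over 3 possible intermediate vertex sequences; the minimum is 13, attained along the walk 0 → 1 → 2.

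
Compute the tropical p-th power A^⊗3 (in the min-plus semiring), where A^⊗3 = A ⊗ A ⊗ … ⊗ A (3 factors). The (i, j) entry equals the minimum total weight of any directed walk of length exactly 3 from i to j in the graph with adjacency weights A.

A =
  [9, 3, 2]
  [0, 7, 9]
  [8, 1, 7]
A^⊗3 =
  [3, 6, 5]
  [3, 3, 9]
  [8, 4, 3]

Each entry (A^⊗3)_ij equals the minimum over all length-3 walks i = v_0 → v_1 → … → v_3 = j of Σ_t A[v_t][v_{t+1}]. For example, for (i, j) = (0, 2) we minimise over 9 possible intermediate vertex sequences; the minimum is 5, attained along the walk 0 → 1 → 0 → 2.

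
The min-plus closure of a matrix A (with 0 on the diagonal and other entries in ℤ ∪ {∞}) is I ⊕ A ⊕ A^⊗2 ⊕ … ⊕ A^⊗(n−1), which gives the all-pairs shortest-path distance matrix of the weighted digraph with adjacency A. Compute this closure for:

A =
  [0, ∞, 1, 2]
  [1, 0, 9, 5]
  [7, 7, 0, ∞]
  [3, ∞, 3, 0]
Closure =
  [0, 8, 1, 2]
  [1, 0, 2, 3]
  [7, 7, 0, 9]
  [3, 10, 3, 0]

This is the Floyd-Warshall all-pairs shortest-path computation. For each intermediate vertex k = 0, 1, …, 3, update dist[i][j] ← min(dist[i][j], dist[i][k] + dist[k][j]). The final matrix gives, for each (i, j), the minimum total weight of any directed path from i to j (possibly empty when i = j).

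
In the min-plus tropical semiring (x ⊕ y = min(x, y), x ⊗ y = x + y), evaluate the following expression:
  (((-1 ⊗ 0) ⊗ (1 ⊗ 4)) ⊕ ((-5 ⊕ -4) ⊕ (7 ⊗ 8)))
(((-1 ⊗ 0) ⊗ (1 ⊗ 4)) ⊕ ((-5 ⊕ -4) ⊕ (7 ⊗ 8))) = -5

Expand innermost to outermost. Recall ⊕ takes the minimum of its arguments and ⊗ takes their sum. Working out the expression (((-1 ⊗ 0) ⊗ (1 ⊗ 4)) ⊕ ((-5 ⊕ -4) ⊕ (7 ⊗ 8))) gives -5.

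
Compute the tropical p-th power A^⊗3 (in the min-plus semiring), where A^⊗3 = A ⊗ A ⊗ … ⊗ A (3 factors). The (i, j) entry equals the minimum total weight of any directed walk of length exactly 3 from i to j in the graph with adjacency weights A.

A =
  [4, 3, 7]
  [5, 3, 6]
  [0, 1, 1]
A^⊗3 =
  [8, 9, 9]
  [7, 8, 8]
  [2, 3, 3]

Each entry (A^⊗3)_ij equals the minimum over all length-3 walks i = v_0 → v_1 → … → v_3 = j of Σ_t A[v_t][v_{t+1}]. For example, for (i, j) = (0, 2) we minimise over 9 possible intermediate vertex sequences; the minimum is 9, attained along the walk 0 → 2 → 2 → 2.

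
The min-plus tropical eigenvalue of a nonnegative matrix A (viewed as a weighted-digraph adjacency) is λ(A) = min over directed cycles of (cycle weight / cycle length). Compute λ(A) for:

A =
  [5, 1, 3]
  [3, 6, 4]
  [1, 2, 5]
λ(A) = 2

Enumerate directed cycles and compute their means (weight / length). Sample:
  cycle 0 → 0: weight = 5, length = 1, mean = 5/1 ≈ 5.000
  cycle 1 → 1: weight = 6, length = 1, mean = 6/1 ≈ 6.000
  cycle 2 → 2: weight = 5, length = 1, mean = 5/1 ≈ 5.000
  cycle 0 → 1 → 0: weight = 4, length = 2, mean = 4/2 ≈ 2.000
  cycle 0 → 2 → 0: weight = 4, length = 2, mean = 4/2 ≈ 2.000
  cycle 1 → 0 → 1: weight = 4, length = 2, mean = 4/2 ≈ 2.000
Minimum mean = 2.000, attained e.g. along the cycle 0 → 1 → 0 with weight 4 and length 2. So λ(A) = 4/2 = 2.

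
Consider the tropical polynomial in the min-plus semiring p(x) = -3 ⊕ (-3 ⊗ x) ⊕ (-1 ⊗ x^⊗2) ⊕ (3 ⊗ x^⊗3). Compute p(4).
p(4) = -3

A tropical monomial a ⊗ x^⊗i evaluates to a + i · x. Evaluating each term at x = 4:
  Term 0 contributes -3 + 0 · 4 = -3
  Term 1 contributes -3 + 1 · 4 = 1
  Term 2 contributes -1 + 2 · 4 = 7
  Term 3 contributes 3 + 3 · 4 = 15
p(4) = ⊕ of these = min[-3, 1, 7, 15] = -3.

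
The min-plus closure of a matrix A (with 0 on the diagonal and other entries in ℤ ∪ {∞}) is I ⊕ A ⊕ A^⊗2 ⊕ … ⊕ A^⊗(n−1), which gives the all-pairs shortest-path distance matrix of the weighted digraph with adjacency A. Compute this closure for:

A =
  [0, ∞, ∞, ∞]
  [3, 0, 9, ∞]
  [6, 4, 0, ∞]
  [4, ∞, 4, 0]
Closure =
  [0, ∞, ∞, ∞]
  [3, 0, 9, ∞]
  [6, 4, 0, ∞]
  [4, 8, 4, 0]

This is the Floyd-Warshall all-pairs shortest-path computation. For each intermediate vertex k = 0, 1, …, 3, update dist[i][j] ← min(dist[i][j], dist[i][k] + dist[k][j]). The final matrix gives, for each (i, j), the minimum total weight of any directed path from i to j (possibly empty when i = j).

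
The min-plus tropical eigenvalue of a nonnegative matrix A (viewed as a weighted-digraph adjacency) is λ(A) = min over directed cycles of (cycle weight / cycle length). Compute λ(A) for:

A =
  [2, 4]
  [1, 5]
λ(A) = 2

Enumerate directed cycles and compute their means (weight / length). Sample:
  cycle 0 → 0: weight = 2, length = 1, mean = 2/1 ≈ 2.000
  cycle 1 → 1: weight = 5, length = 1, mean = 5/1 ≈ 5.000
  cycle 0 → 1 → 0: weight = 5, length = 2, mean = 5/2 ≈ 2.500
  cycle 1 → 0 → 1: weight = 5, length = 2, mean = 5/2 ≈ 2.500
Minimum mean = 2.000, attained e.g. along the cycle 0 → 0 with weight 2 and length 1. So λ(A) = 2/1 = 2.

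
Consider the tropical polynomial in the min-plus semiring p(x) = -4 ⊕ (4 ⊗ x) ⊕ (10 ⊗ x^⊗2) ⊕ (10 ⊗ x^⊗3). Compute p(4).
p(4) = -4

A tropical monomial a ⊗ x^⊗i evaluates to a + i · x. Evaluating each term at x = 4:
  Term 0 contributes -4 + 0 · 4 = -4
  Term 1 contributes 4 + 1 · 4 = 8
  Term 2 contributes 10 + 2 · 4 = 18
  Term 3 contributes 10 + 3 · 4 = 22
p(4) = ⊕ of these = min[-4, 8, 18, 22] = -4.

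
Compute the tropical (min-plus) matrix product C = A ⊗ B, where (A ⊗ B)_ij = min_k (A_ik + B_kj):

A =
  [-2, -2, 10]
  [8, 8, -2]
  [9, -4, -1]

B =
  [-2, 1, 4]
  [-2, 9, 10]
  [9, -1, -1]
A ⊗ B =
  [-4, -1, 2]
  [6, -3, -3]
  [-6, -2, -2]

Apply the min-plus product entry-by-entry:
  C[0][0] = min over k of (A[0][0] + B[0][0] = -2 + -2 = -4, A[0][1] + B[1][0] = -2 + -2 = -4, A[0][2] + B[2][0] = 10 + 9 = 19) = -4 (attained at k = 0)
  C[0][1] = min over k of (A[0][0] + B[0][1] = -2 + 1 = -1, A[0][1] + B[1][1] = -2 + 9 = 7, A[0][2] + B[2][1] = 10 + -1 = 9) = -1 (attained at k = 0)
  C[0][2] = min over k of (A[0][0] + B[0][2] = -2 + 4 = 2, A[0][1] + B[1][2] = -2 + 10 = 8, A[0][2] + B[2][2] = 10 + -1 = 9) = 2 (attained at k = 0)
  C[1][0] = min over k of (A[1][0] + B[0][0] = 8 + -2 = 6, A[1][1] + B[1][0] = 8 + -2 = 6, A[1][2] + B[2][0] = -2 + 9 = 7) = 6 (attained at k = 0)
  C[1][1] = min over k of (A[1][0] + B[0][1] = 8 + 1 = 9, A[1][1] + B[1][1] = 8 + 9 = 17, A[1][2] + B[2][1] = -2 + -1 = -3) = -3 (attained at k = 2)
  C[1][2] = min over k of (A[1][0] + B[0][2] = 8 + 4 = 12, A[1][1] + B[1][2] = 8 + 10 = 18, A[1][2] + B[2][2] = -2 + -1 = -3) = -3 (attained at k = 2)
  C[2][0] = min over k of (A[2][0] + B[0][0] = 9 + -2 = 7, A[2][1] + B[1][0] = -4 + -2 = -6, A[2][2] + B[2][0] = -1 + 9 = 8) = -6 (attained at k = 1)
  C[2][1] = min over k of (A[2][0] + B[0][1] = 9 + 1 = 10, A[2][1] + B[1][1] = -4 + 9 = 5, A[2][2] + B[2][1] = -1 + -1 = -2) = -2 (attained at k = 2)
  C[2][2] = min over k of (A[2][0] + B[0][2] = 9 + 4 = 13, A[2][1] + B[1][2] = -4 + 10 = 6, A[2][2] + B[2][2] = -1 + -1 = -2) = -2 (attained at k = 2)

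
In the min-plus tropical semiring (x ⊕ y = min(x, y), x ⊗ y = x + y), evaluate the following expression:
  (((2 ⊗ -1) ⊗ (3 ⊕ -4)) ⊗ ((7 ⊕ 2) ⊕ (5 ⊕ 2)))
(((2 ⊗ -1) ⊗ (3 ⊕ -4)) ⊗ ((7 ⊕ 2) ⊕ (5 ⊕ 2))) = -1

Expand innermost to outermost. Recall ⊕ takes the minimum of its arguments and ⊗ takes their sum. Working out the expression (((2 ⊗ -1) ⊗ (3 ⊕ -4)) ⊗ ((7 ⊕ 2) ⊕ (5 ⊕ 2))) gives -1.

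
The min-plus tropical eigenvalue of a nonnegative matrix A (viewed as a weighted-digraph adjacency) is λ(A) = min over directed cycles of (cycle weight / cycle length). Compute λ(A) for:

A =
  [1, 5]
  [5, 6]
λ(A) = 1

Enumerate directed cycles and compute their means (weight / length). Sample:
  cycle 0 → 0: weight = 1, length = 1, mean = 1/1 ≈ 1.000
  cycle 1 → 1: weight = 6, length = 1, mean = 6/1 ≈ 6.000
  cycle 0 → 1 → 0: weight = 10, length = 2, mean = 10/2 ≈ 5.000
  cycle 1 → 0 → 1: weight = 10, length = 2, mean = 10/2 ≈ 5.000
Minimum mean = 1.000, attained e.g. along the cycle 0 → 0 with weight 1 and length 1. So λ(A) = 1/1 = 1.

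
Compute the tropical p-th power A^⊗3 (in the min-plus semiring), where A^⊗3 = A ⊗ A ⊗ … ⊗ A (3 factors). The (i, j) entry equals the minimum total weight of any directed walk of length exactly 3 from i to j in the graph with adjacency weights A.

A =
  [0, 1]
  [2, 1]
A^⊗3 =
  [0, 1]
  [2, 3]

Each entry (A^⊗3)_ij equals the minimum over all length-3 walks i = v_0 → v_1 → … → v_3 = j of Σ_t A[v_t][v_{t+1}]. For example, for (i, j) = (0, 1) we minimise over 4 possible intermediate vertex sequences; the minimum is 1, attained along the walk 0 → 0 → 0 → 1.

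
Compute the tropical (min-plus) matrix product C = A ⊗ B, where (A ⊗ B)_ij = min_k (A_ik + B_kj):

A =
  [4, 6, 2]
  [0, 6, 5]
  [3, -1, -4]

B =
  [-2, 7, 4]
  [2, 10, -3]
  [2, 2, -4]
A ⊗ B =
  [2, 4, -2]
  [-2, 7, 1]
  [-2, -2, -8]

Apply the min-plus product entry-by-entry:
  C[0][0] = min over k of (A[0][0] + B[0][0] = 4 + -2 = 2, A[0][1] + B[1][0] = 6 + 2 = 8, A[0][2] + B[2][0] = 2 + 2 = 4) = 2 (attained at k = 0)
  C[0][1] = min over k of (A[0][0] + B[0][1] = 4 + 7 = 11, A[0][1] + B[1][1] = 6 + 10 = 16, A[0][2] + B[2][1] = 2 + 2 = 4) = 4 (attained at k = 2)
  C[0][2] = min over k of (A[0][0] + B[0][2] = 4 + 4 = 8, A[0][1] + B[1][2] = 6 + -3 = 3, A[0][2] + B[2][2] = 2 + -4 = -2) = -2 (attained at k = 2)
  C[1][0] = min over k of (A[1][0] + B[0][0] = 0 + -2 = -2, A[1][1] + B[1][0] = 6 + 2 = 8, A[1][2] + B[2][0] = 5 + 2 = 7) = -2 (attained at k = 0)
  C[1][1] = min over k of (A[1][0] + B[0][1] = 0 + 7 = 7, A[1][1] + B[1][1] = 6 + 10 = 16, A[1][2] + B[2][1] = 5 + 2 = 7) = 7 (attained at k = 0)
  C[1][2] = min over k of (A[1][0] + B[0][2] = 0 + 4 = 4, A[1][1] + B[1][2] = 6 + -3 = 3, A[1][2] + B[2][2] = 5 + -4 = 1) = 1 (attained at k = 2)
  C[2][0] = min over k of (A[2][0] + B[0][0] = 3 + -2 = 1, A[2][1] + B[1][0] = -1 + 2 = 1, A[2][2] + B[2][0] = -4 + 2 = -2) = -2 (attained at k = 2)
  C[2][1] = min over k of (A[2][0] + B[0][1] = 3 + 7 = 10, A[2][1] + B[1][1] = -1 + 10 = 9, A[2][2] + B[2][1] = -4 + 2 = -2) = -2 (attained at k = 2)
  C[2][2] = min over k of (A[2][0] + B[0][2] = 3 + 4 = 7, A[2][1] + B[1][2] = -1 + -3 = -4, A[2][2] + B[2][2] = -4 + -4 = -8) = -8 (attained at k = 2)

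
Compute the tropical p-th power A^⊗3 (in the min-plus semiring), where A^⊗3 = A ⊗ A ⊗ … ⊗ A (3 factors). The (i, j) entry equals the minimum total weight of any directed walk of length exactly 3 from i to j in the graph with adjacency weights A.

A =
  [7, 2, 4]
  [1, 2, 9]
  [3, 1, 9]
A^⊗3 =
  [5, 5, 7]
  [4, 5, 7]
  [4, 4, 6]

Each entry (A^⊗3)_ij equals the minimum over all length-3 walks i = v_0 → v_1 → … → v_3 = j of Σ_t A[v_t][v_{t+1}]. For example, for (i, j) = (0, 2) we minimise over 9 possible intermediate vertex sequences; the minimum is 7, attained along the walk 0 → 1 → 0 → 2.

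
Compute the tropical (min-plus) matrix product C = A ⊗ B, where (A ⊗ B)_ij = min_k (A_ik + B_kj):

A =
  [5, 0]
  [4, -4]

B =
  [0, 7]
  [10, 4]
A ⊗ B =
  [5, 4]
  [4, 0]

Apply the min-plus product entry-by-entry:
  C[0][0] = min over k of (A[0][0] + B[0][0] = 5 + 0 = 5, A[0][1] + B[1][0] = 0 + 10 = 10) = 5 (attained at k = 0)
  C[0][1] = min over k of (A[0][0] + B[0][1] = 5 + 7 = 12, A[0][1] + B[1][1] = 0 + 4 = 4) = 4 (attained at k = 1)
  C[1][0] = min over k of (A[1][0] + B[0][0] = 4 + 0 = 4, A[1][1] + B[1][0] = -4 + 10 = 6) = 4 (attained at k = 0)
  C[1][1] = min over k of (A[1][0] + B[0][1] = 4 + 7 = 11, A[1][1] + B[1][1] = -4 + 4 = 0) = 0 (attained at k = 1)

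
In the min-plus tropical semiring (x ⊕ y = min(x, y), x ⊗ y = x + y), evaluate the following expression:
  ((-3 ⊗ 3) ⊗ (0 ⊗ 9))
((-3 ⊗ 3) ⊗ (0 ⊗ 9)) = 9

Expand innermost to outermost. Recall ⊕ takes the minimum of its arguments and ⊗ takes their sum. Working out the expression ((-3 ⊗ 3) ⊗ (0 ⊗ 9)) gives 9.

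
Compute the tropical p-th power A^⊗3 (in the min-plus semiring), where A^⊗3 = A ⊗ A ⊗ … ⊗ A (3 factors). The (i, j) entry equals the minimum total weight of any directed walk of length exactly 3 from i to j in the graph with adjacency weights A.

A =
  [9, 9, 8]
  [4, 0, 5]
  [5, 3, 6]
A^⊗3 =
  [13, 9, 14]
  [4, 0, 5]
  [7, 3, 8]

Each entry (A^⊗3)_ij equals the minimum over all length-3 walks i = v_0 → v_1 → … → v_3 = j of Σ_t A[v_t][v_{t+1}]. For example, for (i, j) = (0, 2) we minimise over 9 possible intermediate vertex sequences; the minimum is 14, attained along the walk 0 → 1 → 1 → 2.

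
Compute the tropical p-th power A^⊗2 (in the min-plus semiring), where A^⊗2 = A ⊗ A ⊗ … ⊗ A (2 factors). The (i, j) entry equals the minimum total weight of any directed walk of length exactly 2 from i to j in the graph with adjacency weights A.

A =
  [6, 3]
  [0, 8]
A^⊗2 =
  [3, 9]
  [6, 3]

Each entry (A^⊗2)_ij equals the minimum over all length-2 walks i = v_0 → v_1 → … → v_2 = j of Σ_t A[v_t][v_{t+1}]. For example, for (i, j) = (0, 1) we minimise over 2 possible intermediate vertex sequences; the minimum is 9, attained along the walk 0 → 0 → 1.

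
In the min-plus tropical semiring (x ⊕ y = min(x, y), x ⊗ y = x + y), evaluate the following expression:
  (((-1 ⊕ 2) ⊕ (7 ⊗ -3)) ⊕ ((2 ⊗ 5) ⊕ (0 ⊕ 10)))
(((-1 ⊕ 2) ⊕ (7 ⊗ -3)) ⊕ ((2 ⊗ 5) ⊕ (0 ⊕ 10))) = -1

Expand innermost to outermost. Recall ⊕ takes the minimum of its arguments and ⊗ takes their sum. Working out the expression (((-1 ⊕ 2) ⊕ (7 ⊗ -3)) ⊕ ((2 ⊗ 5) ⊕ (0 ⊕ 10))) gives -1.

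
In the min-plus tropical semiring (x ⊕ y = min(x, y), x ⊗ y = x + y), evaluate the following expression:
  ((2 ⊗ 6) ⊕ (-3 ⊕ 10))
((2 ⊗ 6) ⊕ (-3 ⊕ 10)) = -3

Expand innermost to outermost. Recall ⊕ takes the minimum of its arguments and ⊗ takes their sum. Working out the expression ((2 ⊗ 6) ⊕ (-3 ⊕ 10)) gives -3.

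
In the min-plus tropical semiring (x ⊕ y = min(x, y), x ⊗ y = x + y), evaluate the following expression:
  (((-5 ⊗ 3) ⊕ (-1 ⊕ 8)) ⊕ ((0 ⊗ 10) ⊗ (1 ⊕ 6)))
(((-5 ⊗ 3) ⊕ (-1 ⊕ 8)) ⊕ ((0 ⊗ 10) ⊗ (1 ⊕ 6))) = -2

Expand innermost to outermost. Recall ⊕ takes the minimum of its arguments and ⊗ takes their sum. Working out the expression (((-5 ⊗ 3) ⊕ (-1 ⊕ 8)) ⊕ ((0 ⊗ 10) ⊗ (1 ⊕ 6))) gives -2.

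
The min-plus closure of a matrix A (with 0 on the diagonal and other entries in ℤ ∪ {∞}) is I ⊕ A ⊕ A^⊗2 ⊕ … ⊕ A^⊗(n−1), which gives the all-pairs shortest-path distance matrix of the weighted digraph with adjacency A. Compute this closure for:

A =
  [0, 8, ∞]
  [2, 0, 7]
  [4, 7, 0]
Closure =
  [0, 8, 15]
  [2, 0, 7]
  [4, 7, 0]

This is the Floyd-Warshall all-pairs shortest-path computation. For each intermediate vertex k = 0, 1, …, 2, update dist[i][j] ← min(dist[i][j], dist[i][k] + dist[k][j]). The final matrix gives, for each (i, j), the minimum total weight of any directed path from i to j (possibly empty when i = j).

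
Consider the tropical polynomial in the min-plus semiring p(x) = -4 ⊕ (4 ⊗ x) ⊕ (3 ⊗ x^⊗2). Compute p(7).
p(7) = -4

A tropical monomial a ⊗ x^⊗i evaluates to a + i · x. Evaluating each term at x = 7:
  Term 0 contributes -4 + 0 · 7 = -4
  Term 1 contributes 4 + 1 · 7 = 11
  Term 2 contributes 3 + 2 · 7 = 17
p(7) = ⊕ of these = min[-4, 11, 17] = -4.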